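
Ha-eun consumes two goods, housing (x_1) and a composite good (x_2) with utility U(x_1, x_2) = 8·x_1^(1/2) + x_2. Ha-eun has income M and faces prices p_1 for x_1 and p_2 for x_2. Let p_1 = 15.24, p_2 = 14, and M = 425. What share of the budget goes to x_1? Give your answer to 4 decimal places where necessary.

share on x_1 = 0.4842

Plugging in: x_1* = (4·14/15.24)² = 13.5022, x_2* = 15.659.
Expenditure on x_1: 15.24·13.5022 = 205.7743; share = 0.4842.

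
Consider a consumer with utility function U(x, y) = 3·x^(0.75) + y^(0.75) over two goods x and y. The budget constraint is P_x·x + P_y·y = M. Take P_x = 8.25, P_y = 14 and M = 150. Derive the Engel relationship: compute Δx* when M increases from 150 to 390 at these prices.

Δx* = 29.0176

MU_x ∝ 3·x^(-0.25), MU_y ∝ y^(-0.25), so MRS = 3·(y/x)^(0.25) = P_x/P_y.
Solve for the ratio: y/x = [(1/3)·P_x/P_y]^(4).
With the ratio pinned down, the budget gives x* = M/(P_x + P_y·(y/x)) and y* = (y/x)·x*.
Numerically y/x = 0.001489, so x* = 150/(8.25 + 14·0.001489) = 18.136.
At M' = 390: x* = 47.1536. Change: 47.1536 − 18.136 = 29.0176.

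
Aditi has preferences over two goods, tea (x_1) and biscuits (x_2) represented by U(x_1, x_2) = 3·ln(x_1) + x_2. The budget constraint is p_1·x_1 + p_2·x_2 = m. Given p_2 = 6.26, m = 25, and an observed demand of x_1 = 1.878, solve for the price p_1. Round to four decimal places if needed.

p_1 = 10

MU_x_1 = 3/x_1, MU_x_2 = 1. Tangency: 3/x_1 = p_1/p_2.
So x_1*(p_1,p_2) = 3·p_2/p_1, independent of income; and x_2* = (m − 3·p_2)/p_2.
Set x_1* = 1.878 in the demand function and solve for p_1: p_1 = 10.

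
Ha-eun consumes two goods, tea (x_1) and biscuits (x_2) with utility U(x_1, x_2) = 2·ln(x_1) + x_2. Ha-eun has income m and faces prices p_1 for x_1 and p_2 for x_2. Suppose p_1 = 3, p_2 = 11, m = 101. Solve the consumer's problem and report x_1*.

Set MRS = p_1/p_2: (2/x_1)/1 = p_1/p_2.
So x_1*(p_1,p_2) = 2·p_2/p_1, independent of income; and x_2* = (m − 2·p_2)/p_2.
At the given prices: x_1* = 2·11/3 = 7.3333.

x_1* = 7.3333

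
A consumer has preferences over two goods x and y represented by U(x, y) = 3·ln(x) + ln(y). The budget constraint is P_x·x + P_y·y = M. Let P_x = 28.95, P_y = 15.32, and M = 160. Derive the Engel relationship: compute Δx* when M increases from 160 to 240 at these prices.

Δx* = 2.0725

The MRS is 3·y/x. Set MRS = P_x/P_y.
Rearranging, P_y·y = (1/3)·P_x·x. Substituting into the budget gives P_x·x·(1 + (1/3)) = M.
Demand: x*(P_x,P_y,M) = 0.75·M/P_x and y* = 0.25·M/P_y.
At P_x=28.95, P_y=15.32, M=160: x* = 0.75·160/28.95 = 4.1451.
At M' = 240: x* = 6.2176. Change: 6.2176 − 4.1451 = 2.0725.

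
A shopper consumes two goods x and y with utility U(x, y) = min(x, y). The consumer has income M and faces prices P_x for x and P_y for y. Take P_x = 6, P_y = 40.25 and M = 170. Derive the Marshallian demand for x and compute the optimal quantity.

Leontief preferences: the optimum is at the kink where x/1 = y/1, i.e. y = x.
Budget: P_x·x + P_y·x = M, so (P_x + P_y)·x = M.
Demand: x*(P_x,P_y,M) = M/(P_x + P_y), y* = M/(P_x + P_y).
Here 6 + 40.25 = 46.25, giving x* = 3.6757.

x* = 3.6757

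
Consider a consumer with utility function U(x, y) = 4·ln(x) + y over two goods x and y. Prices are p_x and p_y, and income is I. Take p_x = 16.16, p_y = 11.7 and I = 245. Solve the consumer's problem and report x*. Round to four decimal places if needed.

So x*(p_x,p_y) = 4·p_y/p_x, independent of income; and y* = (I − 4·p_y)/p_y.
At the given prices: x* = 4·11.7/16.16 = 2.896.

x* = 2.896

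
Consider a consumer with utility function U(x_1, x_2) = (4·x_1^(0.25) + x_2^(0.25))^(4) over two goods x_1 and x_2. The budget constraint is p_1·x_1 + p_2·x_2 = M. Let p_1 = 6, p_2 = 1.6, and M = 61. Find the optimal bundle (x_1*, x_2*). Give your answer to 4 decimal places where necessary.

MU_x_1 ∝ 4·x_1^(-0.75), MU_x_2 ∝ x_2^(-0.75), so MRS = 4·(x_2/x_1)^(0.75) = p_1/p_2.
Hence x_2/x_1 = ((1/4)·p_1/p_2)^(1/(0.75)), i.e. raised to the 4/3 power.
Substitute x_2 = (x_2/x_1)·x_1 into the budget: x_1* = M/(p_1 + p_2·(x_2/x_1)).
Numerically x_2/x_1 = 0.917547, so x_1* = 61/(6 + 1.6·0.917547) = 8.1681 and x_2* = 0.917547·8.1681 = 7.4946.

x_1* = 8.1681, x_2* = 7.4946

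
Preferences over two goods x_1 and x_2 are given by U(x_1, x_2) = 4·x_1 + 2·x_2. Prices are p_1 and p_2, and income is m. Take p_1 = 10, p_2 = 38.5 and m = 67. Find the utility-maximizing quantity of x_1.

x_1* = 6.7

Linear utility — the consumer picks whichever good has higher MU/price: 4/10 = 0.4 vs 2/38.5 = 0.0519.
x_1 gives more utility per dollar, so spend all income on x_1: x_1* = m/p_1, x_2* = 0.
Numerically: x_1* = 6.7, x_2* = 0.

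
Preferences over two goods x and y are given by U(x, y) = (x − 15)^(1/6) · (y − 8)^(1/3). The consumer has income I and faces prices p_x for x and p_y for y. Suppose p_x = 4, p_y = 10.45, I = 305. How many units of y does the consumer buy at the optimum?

Let x' = x−15, y' = y−8. MRS = (1/2)·y'/x' = p_x/p_y.
Substituting into the budget: x* = 15 + 1/3·(I − 15·p_x − 8·p_y)/p_x, and y* = 8 + 2/3·(…)/p_y.
Discretionary income = 305 − 15·4 − 8·10.45 = 161.4; y* = 8 + 2/3·161.4/10.45 = 18.2967.

y* = 18.2967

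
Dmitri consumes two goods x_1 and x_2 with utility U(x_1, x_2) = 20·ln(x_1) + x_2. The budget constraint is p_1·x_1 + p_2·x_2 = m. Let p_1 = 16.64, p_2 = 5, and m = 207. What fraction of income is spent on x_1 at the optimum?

share on x_1 = 0.4831

At the given prices: x_1* = 20·5/16.64 = 6.0096, and x_2* = 21.4.
Expenditure on x_1: 16.64·6.0096 = 100; share = 0.4831.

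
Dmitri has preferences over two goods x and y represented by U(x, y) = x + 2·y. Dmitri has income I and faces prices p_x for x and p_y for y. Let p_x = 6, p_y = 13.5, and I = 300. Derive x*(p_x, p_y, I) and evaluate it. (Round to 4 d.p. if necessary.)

x gives more utility per dollar, so spend all income on x: x* = I/p_x, y* = 0.
Numerically: x* = 50, y* = 0.

x* = 50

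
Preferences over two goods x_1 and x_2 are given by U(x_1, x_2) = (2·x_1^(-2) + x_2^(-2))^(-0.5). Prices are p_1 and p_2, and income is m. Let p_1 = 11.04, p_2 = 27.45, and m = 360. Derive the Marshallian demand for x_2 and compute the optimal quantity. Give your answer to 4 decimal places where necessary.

x_2* = 7.7764

MU_x_1 ∝ 2·x_1^(-3), MU_x_2 ∝ x_2^(-3), so MRS = 2·(x_2/x_1)^(3) = p_1/p_2.
Hence x_2/x_1 = ((1/2)·p_1/p_2)^(1/(3)), i.e. raised to the 1/3 power.
With the ratio pinned down, the budget gives x_1* = m/(p_1 + p_2·(x_2/x_1)) and x_2* = (x_2/x_1)·x_1*.
Numerically x_2/x_1 = 0.585867, so x_1* = 360/(11.04 + 27.45·0.585867) = 13.2733 and x_2* = 0.585867·13.2733 = 7.7764.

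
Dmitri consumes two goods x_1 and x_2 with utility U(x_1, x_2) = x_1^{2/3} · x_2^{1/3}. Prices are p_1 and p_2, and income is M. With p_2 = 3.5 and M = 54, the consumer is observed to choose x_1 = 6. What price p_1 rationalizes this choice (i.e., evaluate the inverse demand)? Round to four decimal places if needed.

The MRS is 2·x_2/x_1. Set MRS = p_1/p_2.
Rearranging, p_2·x_2 = (1/2)·p_1·x_1. Substituting into the budget gives p_1·x_1·(1 + (1/2)) = M.
Demand: x_1*(p_1,p_2,M) = 2/3·M/p_1 and x_2* = 1/3·M/p_2.
Set x_1* = 6 in the demand function and solve for p_1: p_1 = 6.

p_1 = 6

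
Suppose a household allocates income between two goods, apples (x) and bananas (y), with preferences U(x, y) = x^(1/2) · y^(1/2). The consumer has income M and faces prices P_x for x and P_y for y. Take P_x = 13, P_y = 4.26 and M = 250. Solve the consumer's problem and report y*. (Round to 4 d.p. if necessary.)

The MRS is y/x. Set MRS = P_x/P_y.
Rearranging, P_y·y = P_x·x. Substituting into the budget gives P_x·x·(1 + 1) = M.
Demand: x*(P_x,P_y,M) = 0.5·M/P_x and y* = 0.5·M/P_y.
At P_x=13, P_y=4.26, M=250: y* = 0.5·250/4.26 = 29.3427.

y* = 29.3427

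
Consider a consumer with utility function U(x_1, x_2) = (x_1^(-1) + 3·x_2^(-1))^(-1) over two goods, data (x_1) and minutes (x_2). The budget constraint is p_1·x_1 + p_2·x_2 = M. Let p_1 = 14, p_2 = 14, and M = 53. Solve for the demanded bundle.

From the CES first-order condition, (1/3)·(x_2/x_1)^(2) = p_1/p_2.
Hence x_2/x_1 = (3·p_1/p_2)^(1/(2)), i.e. raised to the 0.5 power.
With the ratio pinned down, the budget gives x_1* = M/(p_1 + p_2·(x_2/x_1)) and x_2* = (x_2/x_1)·x_1*.
Numerically x_2/x_1 = 1.732051, so x_1* = 53/(14 + 14·1.732051) = 1.3857 and x_2* = 1.732051·1.3857 = 2.4.

x_1* = 1.3857, x_2* = 2.4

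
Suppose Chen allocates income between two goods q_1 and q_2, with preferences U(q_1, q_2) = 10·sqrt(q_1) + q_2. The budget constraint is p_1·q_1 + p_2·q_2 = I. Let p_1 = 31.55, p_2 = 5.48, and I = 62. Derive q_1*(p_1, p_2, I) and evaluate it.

Thus q_1* = (5·p_2/p_1)² — independent of I — with the rest of income spent on q_2.
Plugging in: q_1* = (5·5.48/31.55)² = 0.7542.

q_1* = 0.7542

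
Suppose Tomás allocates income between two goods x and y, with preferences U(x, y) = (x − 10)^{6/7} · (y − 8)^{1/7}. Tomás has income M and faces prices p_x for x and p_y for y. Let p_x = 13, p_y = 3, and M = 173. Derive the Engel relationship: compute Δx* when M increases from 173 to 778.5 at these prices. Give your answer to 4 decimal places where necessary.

Δx* = 39.9231

MRS = 6·(y−8)/(x−10). Tangency with p_x/p_y gives y−8 = (1/6)·(p_x/p_y)·(x−10).
After buying the subsistence bundle (10, 8), a share 6/7 of the remaining income goes to x: x* = 10 + 6/7·(M − 10p_x − 8p_y)/p_x.
Discretionary income = 173 − 10·13 − 8·3 = 19; x* = 10 + 6/7·19/13 = 11.2527.
At M' = 778.5: x* = 51.1758. Change: 51.1758 − 11.2527 = 39.9231.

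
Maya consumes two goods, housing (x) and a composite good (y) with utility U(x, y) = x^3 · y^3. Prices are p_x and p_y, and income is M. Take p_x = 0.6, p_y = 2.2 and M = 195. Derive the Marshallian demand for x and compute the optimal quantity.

The MRS is y/x. Set MRS = p_x/p_y.
Rearranging, p_y·y = p_x·x. Substituting into the budget gives p_x·x·(1 + 1) = M.
Demand: x*(p_x,p_y,M) = 0.5·M/p_x and y* = 0.5·M/p_y.
At p_x=0.6, p_y=2.2, M=195: x* = 0.5·195/0.6 = 162.5.

x* = 162.5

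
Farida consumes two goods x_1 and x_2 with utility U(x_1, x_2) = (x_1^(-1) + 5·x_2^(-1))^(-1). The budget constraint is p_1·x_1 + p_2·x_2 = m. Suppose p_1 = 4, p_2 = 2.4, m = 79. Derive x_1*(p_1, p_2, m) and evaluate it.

x_1* = 7.229

MRS = MU_x_1/MU_x_2 = (1/5)·(x_2/x_1)^(2). Set equal to p_1/p_2.
Solve for the ratio: x_2/x_1 = [5·p_1/p_2]^(0.5).
Substitute x_2 = (x_2/x_1)·x_1 into the budget: x_1* = m/(p_1 + p_2·(x_2/x_1)).
Numerically x_2/x_1 = 2.886751, so x_1* = 79/(4 + 2.4·2.886751) = 7.229.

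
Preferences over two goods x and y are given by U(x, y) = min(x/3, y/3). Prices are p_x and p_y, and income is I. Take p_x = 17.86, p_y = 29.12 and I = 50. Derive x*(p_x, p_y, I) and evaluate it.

x* = 1.0643

Leontief preferences: the optimum is at the kink where x/3 = y/3, i.e. y = x.
Budget: p_x·x + p_y·x = I, so (3·p_x + 3·p_y)·x = 3·I.
Demand: x*(p_x,p_y,I) = 3·I/(3·p_x + 3·p_y), y* = 3·I/(3·p_x + 3·p_y).
Here 3·17.86 + 3·29.12 = 140.94, giving x* = 1.0643.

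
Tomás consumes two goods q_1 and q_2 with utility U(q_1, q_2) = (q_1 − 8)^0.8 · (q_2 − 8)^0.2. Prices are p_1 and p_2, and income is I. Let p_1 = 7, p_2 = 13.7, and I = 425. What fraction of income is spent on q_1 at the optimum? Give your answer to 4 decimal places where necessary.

Let q_1' = q_1−8, q_2' = q_2−8. MRS = 4·q_2'/q_1' = p_1/p_2.
After buying the subsistence bundle (8, 8), a share 0.8 of the remaining income goes to q_1: q_1* = 8 + 0.8·(I − 8p_1 − 8p_2)/p_1.
Discretionary income = 425 − 8·7 − 8·13.7 = 259.4; q_1* = 8 + 0.8·259.4/7 = 37.6457; q_2* = 8 + 0.2·259.4/13.7 = 11.7869.
Expenditure on q_1: 7·37.6457 = 263.52; share = 0.62.

share on q_1 = 0.62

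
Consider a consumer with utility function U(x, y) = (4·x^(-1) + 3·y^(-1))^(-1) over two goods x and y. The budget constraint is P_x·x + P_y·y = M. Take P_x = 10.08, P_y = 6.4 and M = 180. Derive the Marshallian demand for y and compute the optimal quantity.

y* = 11.4836

MU_x ∝ 4·x^(-2), MU_y ∝ 3·y^(-2), so MRS = (4/3)·(y/x)^(2) = P_x/P_y.
Hence y/x = ((3/4)·P_x/P_y)^(1/(2)), i.e. raised to the 0.5 power.
With the ratio pinned down, the budget gives x* = M/(P_x + P_y·(y/x)) and y* = (y/x)·x*.
Numerically y/x = 1.086853, so x* = 180/(10.08 + 6.4·1.086853) = 10.5659 and y* = 1.086853·10.5659 = 11.4836.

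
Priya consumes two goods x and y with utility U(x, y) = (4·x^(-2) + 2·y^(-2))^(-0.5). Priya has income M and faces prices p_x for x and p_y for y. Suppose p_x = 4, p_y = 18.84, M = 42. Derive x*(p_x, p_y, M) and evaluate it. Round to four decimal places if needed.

x* = 3.2506

With the ratio pinned down, the budget gives x* = M/(p_x + p_y·(y/x)) and y* = (y/x)·x*.
Numerically y/x = 0.473496, so x* = 42/(4 + 18.84·0.473496) = 3.2506.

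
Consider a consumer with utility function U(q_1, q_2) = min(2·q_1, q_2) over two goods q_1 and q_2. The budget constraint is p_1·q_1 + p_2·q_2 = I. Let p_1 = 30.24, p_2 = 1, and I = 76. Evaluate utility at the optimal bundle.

V = 4.7146

Leontief preferences: the optimum is at the kink where q_1/1 = q_2/2, i.e. q_2 = 2·q_1.
Budget: p_1·q_1 + p_2·2·q_1 = I, so (p_1 + 2·p_2)·q_1 = I.
Demand: q_1*(p_1,p_2,I) = I/(p_1 + 2·p_2), q_2* = 2·I/(p_1 + 2·p_2).
Here 30.24 + 2·1 = 32.24, giving q_1* = 2.3573 and q_2* = 4.7146.
Utility at the optimum: U(2.3573, 4.7146) = 4.7146.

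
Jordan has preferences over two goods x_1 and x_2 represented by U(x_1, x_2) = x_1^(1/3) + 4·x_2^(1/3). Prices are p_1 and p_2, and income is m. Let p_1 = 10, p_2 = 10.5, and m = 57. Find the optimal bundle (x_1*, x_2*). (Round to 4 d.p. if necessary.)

MU_x_1 ∝ x_1^(-2/3), MU_x_2 ∝ 4·x_2^(-2/3), so MRS = (1/4)·(x_2/x_1)^(2/3) = p_1/p_2.
Hence x_2/x_1 = (4·p_1/p_2)^(1/(2/3)), i.e. raised to the 1.5 power.
With the ratio pinned down, the budget gives x_1* = m/(p_1 + p_2·(x_2/x_1)) and x_2* = (x_2/x_1)·x_1*.
Numerically x_2/x_1 = 7.435429, so x_1* = 57/(10 + 10.5·7.435429) = 0.6472 and x_2* = 7.435429·0.6472 = 4.8122.

x_1* = 0.6472, x_2* = 4.8122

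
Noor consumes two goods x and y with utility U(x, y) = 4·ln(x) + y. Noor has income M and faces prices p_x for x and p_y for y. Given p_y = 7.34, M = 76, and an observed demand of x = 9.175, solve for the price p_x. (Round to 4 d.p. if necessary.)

p_x = 3.2

Set MRS = p_x/p_y: (4/x)/1 = p_x/p_y.
So x*(p_x,p_y) = 4·p_y/p_x, independent of income; and y* = (M − 4·p_y)/p_y.
Set x* = 9.175 in the demand function and solve for p_x: p_x = 3.2.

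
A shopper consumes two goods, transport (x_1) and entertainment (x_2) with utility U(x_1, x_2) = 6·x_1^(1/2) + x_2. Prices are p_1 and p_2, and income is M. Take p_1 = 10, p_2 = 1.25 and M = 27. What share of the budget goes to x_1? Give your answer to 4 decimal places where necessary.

share on x_1 = 0.0521

Solve: √x_1 = 3·p_2/p_1, so x_1*(p_1,p_2) = (3·p_2/p_1)², and x_2* = (M − p_1·x_1*)/p_2.
Plugging in: x_1* = (3·1.25/10)² = 0.1406, x_2* = 20.475.
Expenditure on x_1: 10·0.1406 = 1.4062; share = 0.0521.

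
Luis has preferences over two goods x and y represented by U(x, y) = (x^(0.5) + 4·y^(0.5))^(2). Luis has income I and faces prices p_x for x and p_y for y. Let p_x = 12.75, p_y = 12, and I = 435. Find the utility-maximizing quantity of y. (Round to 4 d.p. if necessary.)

y* = 34.2361

MRS = MU_x/MU_y = (1/4)·(y/x)^(0.5). Set equal to p_x/p_y.
Hence y/x = (4·p_x/p_y)^(1/(0.5)), i.e. raised to the 2 power.
Substitute y = (y/x)·x into the budget: x* = I/(p_x + p_y·(y/x)).
Numerically y/x = 18.0625, so x* = 435/(12.75 + 12·18.0625) = 1.8954 and y* = 18.0625·1.8954 = 34.2361.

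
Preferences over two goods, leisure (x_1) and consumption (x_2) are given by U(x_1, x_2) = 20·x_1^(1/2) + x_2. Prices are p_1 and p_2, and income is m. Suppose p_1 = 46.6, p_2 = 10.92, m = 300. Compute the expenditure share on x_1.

share on x_1 = 0.853

MU_x_1 = 10/√x_1, MU_x_2 = 1. Tangency: 10/√x_1 = p_1/p_2.
Thus x_1* = (10·p_2/p_1)² — independent of m — with the rest of income spent on x_2.
Plugging in: x_1* = (10·10.92/46.6)² = 5.4913, x_2* = 4.0391.
Expenditure on x_1: 46.6·5.4913 = 255.8936; share = 0.853.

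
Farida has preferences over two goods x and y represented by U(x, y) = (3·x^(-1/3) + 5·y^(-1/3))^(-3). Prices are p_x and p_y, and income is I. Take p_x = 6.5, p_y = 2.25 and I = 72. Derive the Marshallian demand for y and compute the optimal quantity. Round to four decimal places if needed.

y* = 16.9421

MU_x ∝ 3·x^(-4/3), MU_y ∝ 5·y^(-4/3), so MRS = (3/5)·(y/x)^(4/3) = p_x/p_y.
Hence y/x = ((5/3)·p_x/p_y)^(1/(4/3)), i.e. raised to the 0.75 power.
With the ratio pinned down, the budget gives x* = I/(p_x + p_y·(y/x)) and y* = (y/x)·x*.
Numerically y/x = 3.250384, so x* = 72/(6.5 + 2.25·3.250384) = 5.2123 and y* = 3.250384·5.2123 = 16.9421.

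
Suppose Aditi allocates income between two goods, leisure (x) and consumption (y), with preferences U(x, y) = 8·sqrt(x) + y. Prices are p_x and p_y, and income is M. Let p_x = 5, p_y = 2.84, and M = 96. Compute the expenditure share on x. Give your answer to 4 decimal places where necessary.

share on x = 0.2689

MU_x = 4/√x, MU_y = 1. Tangency: 4/√x = p_x/p_y.
Solve: √x = 4·p_y/p_x, so x*(p_x,p_y) = (4·p_y/p_x)², and y* = (M − p_x·x*)/p_y.
Plugging in: x* = (4·2.84/5)² = 5.162, y* = 24.7148.
Expenditure on x: 5·5.162 = 25.8099; share = 0.2689.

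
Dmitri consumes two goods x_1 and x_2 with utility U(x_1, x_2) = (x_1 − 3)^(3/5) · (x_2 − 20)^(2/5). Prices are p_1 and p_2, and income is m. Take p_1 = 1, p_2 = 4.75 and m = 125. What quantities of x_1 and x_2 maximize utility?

This is Cobb-Douglas in (x_1−3, x_2−20): tangency gives 0.6·p_2·(x_2−20) = 0.4·p_1·(x_1−3).
Substituting into the budget: x_1* = 3 + 0.6·(m − 3·p_1 − 20·p_2)/p_1, and x_2* = 20 + 0.4·(…)/p_2.
Discretionary income = 125 − 3·1 − 20·4.75 = 27; x_1* = 3 + 0.6·27/1 = 19.2; x_2* = 20 + 0.4·27/4.75 = 22.2737.

x_1* = 19.2, x_2* = 22.2737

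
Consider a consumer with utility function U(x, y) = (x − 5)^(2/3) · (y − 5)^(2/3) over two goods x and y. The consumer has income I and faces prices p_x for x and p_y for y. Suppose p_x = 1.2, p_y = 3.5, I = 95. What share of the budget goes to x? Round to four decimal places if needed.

share on x = 0.4395

Let x' = x−5, y' = y−5. MRS = y'/x' = p_x/p_y.
After buying the subsistence bundle (5, 5), a share 0.5 of the remaining income goes to x: x* = 5 + 0.5·(I − 5p_x − 5p_y)/p_x.
Discretionary income = 95 − 5·1.2 − 5·3.5 = 71.5; x* = 5 + 0.5·71.5/1.2 = 34.7917; y* = 5 + 0.5·71.5/3.5 = 15.2143.
Expenditure on x: 1.2·34.7917 = 41.75; share = 0.4395.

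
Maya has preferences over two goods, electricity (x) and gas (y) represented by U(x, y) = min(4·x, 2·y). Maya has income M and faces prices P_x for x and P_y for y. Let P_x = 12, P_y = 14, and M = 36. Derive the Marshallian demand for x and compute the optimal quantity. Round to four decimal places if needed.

Leontief preferences: the optimum is at the kink where x/2 = y/4, i.e. y = 2·x.
Budget: P_x·x + P_y·2·x = M, so (2·P_x + 4·P_y)·x = 2·M.
Demand: x*(P_x,P_y,M) = 2·M/(2·P_x + 4·P_y), y* = 4·M/(2·P_x + 4·P_y).
Here 2·12 + 4·14 = 80, giving x* = 0.9.

x* = 0.9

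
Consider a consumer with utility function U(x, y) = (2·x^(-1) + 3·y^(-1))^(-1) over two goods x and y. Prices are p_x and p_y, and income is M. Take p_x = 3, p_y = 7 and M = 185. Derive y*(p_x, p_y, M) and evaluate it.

y* = 17.2227

MU_x ∝ 2·x^(-2), MU_y ∝ 3·y^(-2), so MRS = (2/3)·(y/x)^(2) = p_x/p_y.
Solve for the ratio: y/x = [(3/2)·p_x/p_y]^(0.5).
Substitute y = (y/x)·x into the budget: x* = M/(p_x + p_y·(y/x)).
Numerically y/x = 0.801784, so x* = 185/(3 + 7·0.801784) = 21.4804 and y* = 0.801784·21.4804 = 17.2227.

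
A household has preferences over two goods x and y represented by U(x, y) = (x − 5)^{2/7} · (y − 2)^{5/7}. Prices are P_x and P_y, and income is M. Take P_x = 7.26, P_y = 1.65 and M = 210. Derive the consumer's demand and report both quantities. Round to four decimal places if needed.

This is Cobb-Douglas in (x−5, y−2): tangency gives 2/7·P_y·(y−2) = 5/7·P_x·(x−5).
After buying the subsistence bundle (5, 2), a share 2/7 of the remaining income goes to x: x* = 5 + 2/7·(M − 5P_x − 2P_y)/P_x.
Discretionary income = 210 − 5·7.26 − 2·1.65 = 170.4; x* = 5 + 2/7·170.4/7.26 = 11.706; y* = 2 + 5/7·170.4/1.65 = 75.7662.

x* = 11.706, y* = 75.7662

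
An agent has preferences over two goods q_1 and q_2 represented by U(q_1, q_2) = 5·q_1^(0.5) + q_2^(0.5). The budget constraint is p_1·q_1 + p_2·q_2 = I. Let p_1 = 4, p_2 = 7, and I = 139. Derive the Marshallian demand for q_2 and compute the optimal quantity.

q_2* = 0.4437

With the ratio pinned down, the budget gives q_1* = I/(p_1 + p_2·(q_2/q_1)) and q_2* = (q_2/q_1)·q_1*.
Numerically q_2/q_1 = 0.013061, so q_1* = 139/(4 + 7·0.013061) = 33.9735 and q_2* = 0.013061·33.9735 = 0.4437.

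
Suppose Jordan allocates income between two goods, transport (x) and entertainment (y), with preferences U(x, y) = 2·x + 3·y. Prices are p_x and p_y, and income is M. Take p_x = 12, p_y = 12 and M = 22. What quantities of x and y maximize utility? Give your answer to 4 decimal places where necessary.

x* = 0, y* = 1.8333

Perfect substitutes: compare marginal utility per dollar. 2/p_x vs 3/p_y → 0.1667 vs 0.25.
y gives more utility per dollar, so spend all income on y: y* = M/p_y, x* = 0.
Numerically: x* = 0, y* = 1.8333.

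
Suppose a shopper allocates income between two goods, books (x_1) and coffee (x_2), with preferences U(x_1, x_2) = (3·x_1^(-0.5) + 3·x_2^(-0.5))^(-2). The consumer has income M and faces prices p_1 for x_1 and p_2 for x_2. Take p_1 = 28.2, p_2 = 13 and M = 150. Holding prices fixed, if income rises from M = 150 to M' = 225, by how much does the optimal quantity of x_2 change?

Δx_2* = 2.5144

From the CES first-order condition, (x_2/x_1)^(1.5) = p_1/p_2.
Solve for the ratio: x_2/x_1 = [p_1/p_2]^(2/3).
Substitute x_2 = (x_2/x_1)·x_1 into the budget: x_1* = M/(p_1 + p_2·(x_2/x_1)).
Numerically x_2/x_1 = 1.675729, so x_1* = 150/(28.2 + 13·1.675729) = 3.0009 and x_2* = 1.675729·3.0009 = 5.0287.
At M' = 225: x_2* = 7.5431. Change: 7.5431 − 5.0287 = 2.5144.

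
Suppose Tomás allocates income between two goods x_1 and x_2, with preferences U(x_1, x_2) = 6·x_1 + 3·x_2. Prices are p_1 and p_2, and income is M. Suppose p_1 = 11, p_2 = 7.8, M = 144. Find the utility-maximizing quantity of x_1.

Perfect substitutes: compare marginal utility per dollar. 6/p_1 vs 3/p_2 → 0.5455 vs 0.3846.
x_1 gives more utility per dollar, so spend all income on x_1: x_1* = M/p_1, x_2* = 0.
Numerically: x_1* = 13.0909, x_2* = 0.

x_1* = 13.0909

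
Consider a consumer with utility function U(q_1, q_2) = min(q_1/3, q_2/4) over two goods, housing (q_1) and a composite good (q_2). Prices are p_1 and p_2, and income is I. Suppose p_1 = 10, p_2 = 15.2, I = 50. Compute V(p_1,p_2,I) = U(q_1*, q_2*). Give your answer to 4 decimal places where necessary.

V = 0.5507

Here 3·10 + 4·15.2 = 90.8, giving q_1* = 1.652 and q_2* = 2.2026.
Utility at the optimum: U(1.652, 2.2026) = 0.5507.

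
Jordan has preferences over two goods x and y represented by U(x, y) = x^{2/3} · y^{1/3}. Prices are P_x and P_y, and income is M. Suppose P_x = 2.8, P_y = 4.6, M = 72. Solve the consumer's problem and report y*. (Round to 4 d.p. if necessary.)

MU_x/MU_y = (2/3·y)/(1/3·x); tangency sets this equal to P_x/P_y.
So 2/3·P_y·y = 1/3·P_x·x; combined with the budget, a share 2/3 of income goes to x.
Demand: x*(P_x,P_y,M) = 2/3·M/P_x and y* = 1/3·M/P_y.
At P_x=2.8, P_y=4.6, M=72: y* = 1/3·72/4.6 = 5.2174.

y* = 5.2174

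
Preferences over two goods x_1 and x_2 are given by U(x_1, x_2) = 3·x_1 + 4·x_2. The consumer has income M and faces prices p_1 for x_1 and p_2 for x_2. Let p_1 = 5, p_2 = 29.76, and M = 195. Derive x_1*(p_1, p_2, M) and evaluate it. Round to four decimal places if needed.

Linear utility — the consumer picks whichever good has higher MU/price: 3/5 = 0.6 vs 4/29.76 = 0.1344.
x_1 gives more utility per dollar, so spend all income on x_1: x_1* = M/p_1, x_2* = 0.
Numerically: x_1* = 39, x_2* = 0.

x_1* = 39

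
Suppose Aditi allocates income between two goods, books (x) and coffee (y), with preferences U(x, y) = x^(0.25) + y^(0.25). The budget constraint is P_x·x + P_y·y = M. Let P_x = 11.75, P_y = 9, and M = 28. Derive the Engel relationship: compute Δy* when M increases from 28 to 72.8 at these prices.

MRS = MU_x/MU_y = (y/x)^(0.75). Set equal to P_x/P_y.
Solve for the ratio: y/x = [P_x/P_y]^(4/3).
Substitute y = (y/x)·x into the budget: x* = M/(P_x + P_y·(y/x)).
Numerically y/x = 1.426901, so x* = 28/(11.75 + 9·1.426901) = 1.1386 and y* = 1.426901·1.1386 = 1.6246.
At M' = 72.8: y* = 4.2241. Change: 4.2241 − 1.6246 = 2.5994.

Δy* = 2.5994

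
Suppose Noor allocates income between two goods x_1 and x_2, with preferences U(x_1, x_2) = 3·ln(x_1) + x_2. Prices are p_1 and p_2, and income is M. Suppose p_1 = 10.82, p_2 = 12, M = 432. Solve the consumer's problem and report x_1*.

x_1* = 3.3272

So x_1*(p_1,p_2) = 3·p_2/p_1, independent of income; and x_2* = (M − 3·p_2)/p_2.
At the given prices: x_1* = 3·12/10.82 = 3.3272.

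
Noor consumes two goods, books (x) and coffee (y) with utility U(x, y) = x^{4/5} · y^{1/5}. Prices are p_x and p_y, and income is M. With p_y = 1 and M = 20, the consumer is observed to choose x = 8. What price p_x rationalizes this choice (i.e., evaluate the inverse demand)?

Tangency: MRS = 4·y/x = p_x/p_y.
Rearranging, p_y·y = (1/4)·p_x·x. Substituting into the budget gives p_x·x·(1 + (1/4)) = M.
Demand: x*(p_x,p_y,M) = 0.8·M/p_x and y* = 0.2·M/p_y.
Set x* = 8 in the demand function and solve for p_x: p_x = 2.

p_x = 2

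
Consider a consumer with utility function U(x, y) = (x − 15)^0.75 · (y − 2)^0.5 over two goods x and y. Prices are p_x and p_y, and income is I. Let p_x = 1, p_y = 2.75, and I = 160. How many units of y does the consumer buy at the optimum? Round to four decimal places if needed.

MRS = (3/2)·(y−2)/(x−15). Tangency with p_x/p_y gives y−2 = (2/3)·(p_x/p_y)·(x−15).
After buying the subsistence bundle (15, 2), a share 0.6 of the remaining income goes to x: x* = 15 + 0.6·(I − 15p_x − 2p_y)/p_x.
Discretionary income = 160 − 15·1 − 2·2.75 = 139.5; y* = 2 + 0.4·139.5/2.75 = 22.2909.

y* = 22.2909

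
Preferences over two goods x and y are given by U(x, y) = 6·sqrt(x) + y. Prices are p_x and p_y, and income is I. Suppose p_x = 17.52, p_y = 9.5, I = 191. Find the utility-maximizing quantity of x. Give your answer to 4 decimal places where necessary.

x* = 2.6462

MU_x = 3/√x, MU_y = 1. Tangency: 3/√x = p_x/p_y.
Solve: √x = 3·p_y/p_x, so x*(p_x,p_y) = (3·p_y/p_x)², and y* = (I − p_x·x*)/p_y.
Plugging in: x* = (3·9.5/17.52)² = 2.6462.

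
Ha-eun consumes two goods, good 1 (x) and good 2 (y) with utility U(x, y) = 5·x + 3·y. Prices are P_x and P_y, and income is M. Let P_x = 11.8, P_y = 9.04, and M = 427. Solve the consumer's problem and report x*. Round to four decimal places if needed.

x* = 36.1864

Perfect substitutes: compare marginal utility per dollar. 5/P_x vs 3/P_y → 0.4237 vs 0.3319.
x gives more utility per dollar, so spend all income on x: x* = M/P_x, y* = 0.
Numerically: x* = 36.1864, y* = 0.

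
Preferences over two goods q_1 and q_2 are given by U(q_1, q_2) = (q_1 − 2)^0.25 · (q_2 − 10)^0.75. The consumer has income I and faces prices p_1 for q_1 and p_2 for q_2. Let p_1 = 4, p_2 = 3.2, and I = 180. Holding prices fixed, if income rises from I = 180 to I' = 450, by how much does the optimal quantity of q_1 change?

Δq_1* = 16.875

MRS = (1/3)·(q_2−10)/(q_1−2). Tangency with p_1/p_2 gives q_2−10 = 3·(p_1/p_2)·(q_1−2).
After buying the subsistence bundle (2, 10), a share 0.25 of the remaining income goes to q_1: q_1* = 2 + 0.25·(I − 2p_1 − 10p_2)/p_1.
Discretionary income = 180 − 2·4 − 10·3.2 = 140; q_1* = 2 + 0.25·140/4 = 10.75.
At I' = 450: q_1* = 27.625. Change: 27.625 − 10.75 = 16.875.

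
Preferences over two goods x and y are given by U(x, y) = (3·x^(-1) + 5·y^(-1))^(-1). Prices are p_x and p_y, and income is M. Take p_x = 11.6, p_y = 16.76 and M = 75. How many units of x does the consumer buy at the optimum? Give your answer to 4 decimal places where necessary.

x* = 2.5337

MU_x ∝ 3·x^(-2), MU_y ∝ 5·y^(-2), so MRS = (3/5)·(y/x)^(2) = p_x/p_y.
Solve for the ratio: y/x = [(5/3)·p_x/p_y]^(0.5).
With the ratio pinned down, the budget gives x* = M/(p_x + p_y·(y/x)) and y* = (y/x)·x*.
Numerically y/x = 1.07403, so x* = 75/(11.6 + 16.76·1.07403) = 2.5337.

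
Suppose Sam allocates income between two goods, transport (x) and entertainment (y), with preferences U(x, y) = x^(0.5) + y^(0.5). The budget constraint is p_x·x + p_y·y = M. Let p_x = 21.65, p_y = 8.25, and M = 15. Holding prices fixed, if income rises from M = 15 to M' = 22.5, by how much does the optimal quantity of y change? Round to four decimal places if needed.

MU_x ∝ x^(-0.5), MU_y ∝ y^(-0.5), so MRS = (y/x)^(0.5) = p_x/p_y.
Solve for the ratio: y/x = [p_x/p_y]^(2).
Substitute y = (y/x)·x into the budget: x* = M/(p_x + p_y·(y/x)).
Numerically y/x = 6.886648, so x* = 15/(21.65 + 8.25·6.886648) = 0.1912 and y* = 6.886648·0.1912 = 1.3165.
At M' = 22.5: y* = 1.9748. Change: 1.9748 − 1.3165 = 0.6583.

Δy* = 0.6583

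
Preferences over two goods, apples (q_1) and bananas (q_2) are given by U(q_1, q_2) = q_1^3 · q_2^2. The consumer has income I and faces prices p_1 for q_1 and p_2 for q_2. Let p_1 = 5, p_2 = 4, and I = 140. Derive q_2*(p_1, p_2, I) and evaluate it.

The MRS is (3/2)·q_2/q_1. Set MRS = p_1/p_2.
Rearranging, p_2·q_2 = (2/3)·p_1·q_1. Substituting into the budget gives p_1·q_1·(1 + (2/3)) = I.
Demand: q_1*(p_1,p_2,I) = 0.6·I/p_1 and q_2* = 0.4·I/p_2.
At p_1=5, p_2=4, I=140: q_2* = 0.4·140/4 = 14.

q_2* = 14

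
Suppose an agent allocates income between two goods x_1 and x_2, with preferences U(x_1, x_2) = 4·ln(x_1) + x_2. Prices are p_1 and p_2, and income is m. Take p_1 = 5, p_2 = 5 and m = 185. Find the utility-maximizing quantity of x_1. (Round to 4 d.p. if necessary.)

Set MRS = p_1/p_2: (4/x_1)/1 = p_1/p_2.
So x_1*(p_1,p_2) = 4·p_2/p_1, independent of income; and x_2* = (m − 4·p_2)/p_2.
At the given prices: x_1* = 4·5/5 = 4.

x_1* = 4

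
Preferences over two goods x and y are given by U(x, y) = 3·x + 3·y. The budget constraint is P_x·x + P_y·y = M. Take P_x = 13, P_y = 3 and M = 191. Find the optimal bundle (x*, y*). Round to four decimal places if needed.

x* = 0, y* = 63.6667

Linear utility — the consumer picks whichever good has higher MU/price: 3/13 = 0.2308 vs 3/3 = 1.
y gives more utility per dollar, so spend all income on y: y* = M/P_y, x* = 0.
Numerically: x* = 0, y* = 63.6667.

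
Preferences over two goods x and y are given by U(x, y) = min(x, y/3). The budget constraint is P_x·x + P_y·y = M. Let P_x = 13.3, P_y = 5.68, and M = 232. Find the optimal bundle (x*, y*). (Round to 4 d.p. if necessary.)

With perfect complements, no substitution: consume in ratio x:y = 1:3.
Budget: P_x·x + P_y·3·x = M, so (P_x + 3·P_y)·x = M.
Demand: x*(P_x,P_y,M) = M/(P_x + 3·P_y), y* = 3·M/(P_x + 3·P_y).
Here 13.3 + 3·5.68 = 30.34, giving x* = 7.6467 and y* = 22.94.

x* = 7.6467, y* = 22.94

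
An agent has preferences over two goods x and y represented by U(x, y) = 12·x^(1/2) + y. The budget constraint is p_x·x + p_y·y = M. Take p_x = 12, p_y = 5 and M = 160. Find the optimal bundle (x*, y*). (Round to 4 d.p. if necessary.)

x* = 6.25, y* = 17

Plugging in: x* = (6·5/12)² = 6.25, y* = 17.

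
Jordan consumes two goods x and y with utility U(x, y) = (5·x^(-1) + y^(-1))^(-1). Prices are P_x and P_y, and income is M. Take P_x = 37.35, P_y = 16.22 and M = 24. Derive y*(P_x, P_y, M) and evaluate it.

y* = 0.3368

MU_x ∝ 5·x^(-2), MU_y ∝ y^(-2), so MRS = 5·(y/x)^(2) = P_x/P_y.
Solve for the ratio: y/x = [(1/5)·P_x/P_y]^(0.5).
With the ratio pinned down, the budget gives x* = M/(P_x + P_y·(y/x)) and y* = (y/x)·x*.
Numerically y/x = 0.678633, so x* = 24/(37.35 + 16.22·0.678633) = 0.4963 and y* = 0.678633·0.4963 = 0.3368.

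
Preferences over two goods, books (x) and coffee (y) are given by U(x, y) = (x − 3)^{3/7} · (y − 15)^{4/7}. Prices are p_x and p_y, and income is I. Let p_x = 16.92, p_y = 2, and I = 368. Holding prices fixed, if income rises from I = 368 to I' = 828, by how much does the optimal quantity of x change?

This is Cobb-Douglas in (x−3, y−15): tangency gives 3/7·p_y·(y−15) = 4/7·p_x·(x−3).
Substituting into the budget: x* = 3 + 3/7·(I − 3·p_x − 15·p_y)/p_x, and y* = 15 + 4/7·(…)/p_y.
Discretionary income = 368 − 3·16.92 − 15·2 = 287.24; x* = 3 + 3/7·287.24/16.92 = 10.2756.
At I' = 828: x* = 21.9271. Change: 21.9271 − 10.2756 = 11.6515.

Δx* = 11.6515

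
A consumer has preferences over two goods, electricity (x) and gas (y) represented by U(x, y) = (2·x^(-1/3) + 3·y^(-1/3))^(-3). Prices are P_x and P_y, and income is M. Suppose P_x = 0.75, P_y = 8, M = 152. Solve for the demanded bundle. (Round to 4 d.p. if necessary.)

Numerically y/x = 0.22964, so x* = 152/(0.75 + 8·0.22964) = 58.7527 and y* = 0.22964·58.7527 = 13.4919.

x* = 58.7527, y* = 13.4919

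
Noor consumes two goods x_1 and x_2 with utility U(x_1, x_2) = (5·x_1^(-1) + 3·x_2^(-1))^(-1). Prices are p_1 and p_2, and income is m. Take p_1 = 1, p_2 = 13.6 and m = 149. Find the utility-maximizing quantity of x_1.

MU_x_1 ∝ 5·x_1^(-2), MU_x_2 ∝ 3·x_2^(-2), so MRS = (5/3)·(x_2/x_1)^(2) = p_1/p_2.
Solve for the ratio: x_2/x_1 = [(3/5)·p_1/p_2]^(0.5).
With the ratio pinned down, the budget gives x_1* = m/(p_1 + p_2·(x_2/x_1)) and x_2* = (x_2/x_1)·x_1*.
Numerically x_2/x_1 = 0.210042, so x_1* = 149/(1 + 13.6·0.210042) = 38.6354.

x_1* = 38.6354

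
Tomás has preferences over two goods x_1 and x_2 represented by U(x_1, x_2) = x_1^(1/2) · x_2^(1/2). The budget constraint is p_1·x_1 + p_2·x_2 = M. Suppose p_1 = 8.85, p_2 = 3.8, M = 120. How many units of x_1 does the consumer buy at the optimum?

x_1* = 6.7797

The MRS is x_2/x_1. Set MRS = p_1/p_2.
So 0.5·p_2·x_2 = 0.5·p_1·x_1; combined with the budget, a share 0.5 of income goes to x_1.
Demand: x_1*(p_1,p_2,M) = 0.5·M/p_1 and x_2* = 0.5·M/p_2.
At p_1=8.85, p_2=3.8, M=120: x_1* = 0.5·120/8.85 = 6.7797.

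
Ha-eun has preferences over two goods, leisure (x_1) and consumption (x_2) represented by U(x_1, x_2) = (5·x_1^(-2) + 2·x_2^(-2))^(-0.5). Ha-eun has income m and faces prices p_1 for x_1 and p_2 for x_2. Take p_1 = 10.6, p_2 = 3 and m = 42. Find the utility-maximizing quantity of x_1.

x_1* = 3.0072

MRS = MU_x_1/MU_x_2 = (5/2)·(x_2/x_1)^(3). Set equal to p_1/p_2.
Hence x_2/x_1 = ((2/5)·p_1/p_2)^(1/(3)), i.e. raised to the 1/3 power.
With the ratio pinned down, the budget gives x_1* = m/(p_1 + p_2·(x_2/x_1)) and x_2* = (x_2/x_1)·x_1*.
Numerically x_2/x_1 = 1.122229, so x_1* = 42/(10.6 + 3·1.122229) = 3.0072.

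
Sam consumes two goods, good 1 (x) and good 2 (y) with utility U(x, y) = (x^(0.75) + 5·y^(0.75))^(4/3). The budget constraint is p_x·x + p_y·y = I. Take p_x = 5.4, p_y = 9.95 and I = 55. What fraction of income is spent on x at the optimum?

MU_x ∝ x^(-0.25), MU_y ∝ 5·y^(-0.25), so MRS = (1/5)·(y/x)^(0.25) = p_x/p_y.
Hence y/x = (5·p_x/p_y)^(1/(0.25)), i.e. raised to the 4 power.
With the ratio pinned down, the budget gives x* = I/(p_x + p_y·(y/x)) and y* = (y/x)·x*.
Numerically y/x = 54.220402, so x* = 55/(5.4 + 9.95·54.220402) = 0.1009 and y* = 54.220402·0.1009 = 5.4729.
Expenditure on x: 5.4·0.1009 = 0.5451; share = 0.0099.

share on x = 0.0099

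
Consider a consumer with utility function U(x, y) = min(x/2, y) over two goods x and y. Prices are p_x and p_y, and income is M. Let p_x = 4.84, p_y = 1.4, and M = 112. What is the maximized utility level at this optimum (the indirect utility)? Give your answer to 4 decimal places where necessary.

Here 2·4.84 + 1.4 = 11.08, giving x* = 20.2166 and y* = 10.1083.
Utility at the optimum: U(20.2166, 10.1083) = 10.1083.

V = 10.1083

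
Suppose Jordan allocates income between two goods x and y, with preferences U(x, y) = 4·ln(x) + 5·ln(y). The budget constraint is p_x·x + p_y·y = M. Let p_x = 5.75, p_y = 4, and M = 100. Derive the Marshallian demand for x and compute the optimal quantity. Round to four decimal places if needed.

MU_x/MU_y = (4·y)/(5·x); tangency sets this equal to p_x/p_y.
Rearranging, p_y·y = (5/4)·p_x·x. Substituting into the budget gives p_x·x·(1 + (5/4)) = M.
Demand: x*(p_x,p_y,M) = 4/9·M/p_x and y* = 5/9·M/p_y.
At p_x=5.75, p_y=4, M=100: x* = 4/9·100/5.75 = 7.7295.

x* = 7.7295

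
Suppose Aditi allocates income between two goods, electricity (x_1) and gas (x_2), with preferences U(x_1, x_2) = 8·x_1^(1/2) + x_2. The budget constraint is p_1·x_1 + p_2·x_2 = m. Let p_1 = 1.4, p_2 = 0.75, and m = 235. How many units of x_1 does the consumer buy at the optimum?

Plugging in: x_1* = (4·0.75/1.4)² = 4.5918.

x_1* = 4.5918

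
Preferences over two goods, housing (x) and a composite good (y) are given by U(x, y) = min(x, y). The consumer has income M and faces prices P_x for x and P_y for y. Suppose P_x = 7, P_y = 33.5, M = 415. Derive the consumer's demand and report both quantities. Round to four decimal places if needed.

x* = 10.2469, y* = 10.2469

Here 7 + 33.5 = 40.5, giving x* = 10.2469 and y* = 10.2469.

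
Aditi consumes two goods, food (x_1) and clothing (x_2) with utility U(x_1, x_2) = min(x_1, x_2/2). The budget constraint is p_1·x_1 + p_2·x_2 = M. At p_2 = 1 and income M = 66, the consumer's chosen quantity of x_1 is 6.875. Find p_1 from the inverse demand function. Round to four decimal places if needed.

p_1 = 7.6

With perfect complements, no substitution: consume in ratio x_1:x_2 = 1:2.
Budget: p_1·x_1 + p_2·2·x_1 = M, so (p_1 + 2·p_2)·x_1 = M.
Demand: x_1*(p_1,p_2,M) = M/(p_1 + 2·p_2), x_2* = 2·M/(p_1 + 2·p_2).
Set x_1* = 6.875 in the demand function and solve for p_1: p_1 = 7.6.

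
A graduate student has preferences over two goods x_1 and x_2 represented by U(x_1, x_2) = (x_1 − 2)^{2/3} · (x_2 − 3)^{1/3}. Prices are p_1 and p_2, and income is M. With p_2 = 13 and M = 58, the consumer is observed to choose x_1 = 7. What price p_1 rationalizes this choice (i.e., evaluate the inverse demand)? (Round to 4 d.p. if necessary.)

p_1 = 2

This is Cobb-Douglas in (x_1−2, x_2−3): tangency gives 2/3·p_2·(x_2−3) = 1/3·p_1·(x_1−2).
Substituting into the budget: x_1* = 2 + 2/3·(M − 2·p_1 − 3·p_2)/p_1, and x_2* = 3 + 1/3·(…)/p_2.
Set x_1* = 7 in the demand function and solve for p_1: p_1 = 2.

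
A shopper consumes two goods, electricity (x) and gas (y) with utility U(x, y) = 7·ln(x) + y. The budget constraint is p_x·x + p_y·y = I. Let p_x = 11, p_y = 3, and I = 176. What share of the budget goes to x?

share on x = 0.1193

At the given prices: x* = 7·3/11 = 1.9091, and y* = 51.6667.
Expenditure on x: 11·1.9091 = 21; share = 0.1193.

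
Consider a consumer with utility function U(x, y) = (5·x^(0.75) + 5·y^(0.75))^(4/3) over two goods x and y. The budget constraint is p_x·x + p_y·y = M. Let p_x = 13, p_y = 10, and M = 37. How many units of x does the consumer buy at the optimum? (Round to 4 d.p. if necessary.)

x* = 0.8903

Substitute y = (y/x)·x into the budget: x* = M/(p_x + p_y·(y/x)).
Numerically y/x = 2.8561, so x* = 37/(13 + 10·2.8561) = 0.8903.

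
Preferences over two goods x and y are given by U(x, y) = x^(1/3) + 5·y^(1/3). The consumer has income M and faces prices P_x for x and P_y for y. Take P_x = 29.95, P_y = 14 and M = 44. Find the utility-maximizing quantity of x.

MRS = MU_x/MU_y = (1/5)·(y/x)^(2/3). Set equal to P_x/P_y.
Hence y/x = (5·P_x/P_y)^(1/(2/3)), i.e. raised to the 1.5 power.
With the ratio pinned down, the budget gives x* = M/(P_x + P_y·(y/x)) and y* = (y/x)·x*.
Numerically y/x = 34.983092, so x* = 44/(29.95 + 14·34.983092) = 0.0847.

x* = 0.0847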